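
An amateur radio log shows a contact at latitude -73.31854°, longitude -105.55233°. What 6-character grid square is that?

Add 180° to longitude and 90° to latitude: 74.4477, 16.6815.
Field (20°×10°, letters A–R): 74.4477/20 → 3 → D, 16.6815/10 → 1 → B; chars DB.
Square (2°×1°, digits 0–9): 14.4477/2 → 7, 6.6815/1 → 6; chars 76.
Subsquare (5′×2.5′, letters a–x): 0.4477/0.0833333 → 5 → f, 0.6815/0.0416667 → 16 → q; chars fq.

DB76fq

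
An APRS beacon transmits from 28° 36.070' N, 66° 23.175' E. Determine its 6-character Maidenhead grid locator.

Shift to the Maidenhead origin (180°W, 90°S): lon 246.3863, lat 118.6012.
Field: lon ⌊246.3863/20⌋ = 12 → M; lat ⌊118.6012/10⌋ = 11 → L.
Square: lon ⌊6.3863/2⌋ = 3; lat ⌊8.6012/1⌋ = 8.
Subsquare: lon ⌊0.3863/0.0833333⌋ = 4 → e; lat ⌊0.6012/0.0416667⌋ = 14 → o.

ML38eo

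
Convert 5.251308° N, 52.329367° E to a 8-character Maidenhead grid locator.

Shift to the Maidenhead origin (180°W, 90°S): lon 232.32937, lat 95.25131.
Field: lon ⌊232.32937/20⌋ = 11 → L; lat ⌊95.25131/10⌋ = 9 → J.
Square: lon ⌊12.32937/2⌋ = 6; lat ⌊5.25131/1⌋ = 5.
Subsquare: lon ⌊0.32937/0.0833333⌋ = 3 → d; lat ⌊0.25131/0.0416667⌋ = 6 → g.
Extended square: lon ⌊0.07937/0.00833333⌋ = 9; lat ⌊0.00131/0.00416667⌋ = 0.

LJ65dg90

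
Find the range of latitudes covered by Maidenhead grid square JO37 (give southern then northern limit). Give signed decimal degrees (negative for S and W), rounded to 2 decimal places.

57.00, 58.00

Field J=9, O=14: +9·20° lon, +14·10° lat → SW at lon 0°, lat 50°.
Square 3, 7: +3·2° lon, +7·1° lat → SW at lon 6°, lat 57°.
Cell spans 2° lon × 1° lat.
south 57.00, north 58.00.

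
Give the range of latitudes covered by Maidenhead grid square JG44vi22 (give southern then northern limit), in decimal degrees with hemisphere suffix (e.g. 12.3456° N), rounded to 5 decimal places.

Field J=9, G=6: +9·20° lon, +6·10° lat → SW at lon 0°, lat -30°.
Square 4, 4: +4·2° lon, +4·1° lat → SW at lon 8°, lat -26°.
Subsquare v=21, i=8: +21·0.0833333° lon, +8·0.0416667° lat → SW at lon 9.75°, lat -25.6667°.
Extended square 2, 2: +2·0.00833333° lon, +2·0.00416667° lat → SW at lon 9.76667°, lat -25.6583°.
Cell spans 0.00833333° lon × 0.00416667° lat.
south 25.65833° S, north 25.65417° S.

25.65833° S, 25.65417° S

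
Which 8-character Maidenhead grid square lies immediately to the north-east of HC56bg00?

HC56bg11

Longitude extended square 0; +1 → 1.
Latitude extended square 0; +1 → 1.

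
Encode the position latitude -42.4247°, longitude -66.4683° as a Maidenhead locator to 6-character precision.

Add 180° to longitude and 90° to latitude: 113.5317, 47.5753.
Field: lon ⌊113.5317/20⌋ = 5 → F; lat ⌊47.5753/10⌋ = 4 → E.
Square: lon ⌊13.5317/2⌋ = 6; lat ⌊7.5753/1⌋ = 7.
Subsquare: lon ⌊1.5317/0.0833333⌋ = 18 → s; lat ⌊0.5753/0.0416667⌋ = 13 → n.

FE67sn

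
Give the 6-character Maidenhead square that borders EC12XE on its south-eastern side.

EC22ad

Longitude subsquare x = 23; +1 → 24, wraps to 0 = a, carry into square.
Longitude square 1; +1 → 2.
Latitude subsquare e = 4; −1 → 3 = d.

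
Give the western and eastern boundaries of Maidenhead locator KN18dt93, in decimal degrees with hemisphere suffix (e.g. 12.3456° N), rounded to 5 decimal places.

22.32500° E, 22.33333° E

Field K=10, N=13: +10·20° lon, +13·10° lat → SW at lon 20°, lat 40°.
Square 1, 8: +1·2° lon, +8·1° lat → SW at lon 22°, lat 48°.
Subsquare d=3, t=19: +3·0.0833333° lon, +19·0.0416667° lat → SW at lon 22.25°, lat 48.7917°.
Extended square 9, 3: +9·0.00833333° lon, +3·0.00416667° lat → SW at lon 22.325°, lat 48.8042°.
Cell spans 0.00833333° lon × 0.00416667° lat.
west 22.32500° E, east 22.33333° E.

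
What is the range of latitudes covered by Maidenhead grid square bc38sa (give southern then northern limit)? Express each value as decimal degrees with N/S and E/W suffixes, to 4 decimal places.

Field B=1, C=2: +1·20° lon, +2·10° lat → SW at lon -160°, lat -70°.
Square 3, 8: +3·2° lon, +8·1° lat → SW at lon -154°, lat -62°.
Subsquare s=18, a=0: +18·0.0833333° lon, +0·0.0416667° lat → SW at lon -152.5°, lat -62°.
Cell spans 0.0833333° lon × 0.0416667° lat.
south 62.0000° S, north 61.9583° S.

62.0000° S, 61.9583° S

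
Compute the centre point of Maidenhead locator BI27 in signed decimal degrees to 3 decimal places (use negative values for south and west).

Field B=1, I=8: +1·20° lon, +8·10° lat → SW at lon -160°, lat -10°.
Square 2, 7: +2·2° lon, +7·1° lat → SW at lon -156°, lat -3°.
Cell spans 2° lon × 1° lat. Centre is SW corner plus half of each.
latitude -2.500, longitude -155.000.

-2.500, -155.000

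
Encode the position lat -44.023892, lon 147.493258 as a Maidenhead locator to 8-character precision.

QE35rx94

Add 180° to longitude and 90° to latitude: 327.49326, 45.97611.
Field: lon ⌊327.49326/20⌋ = 16 → Q; lat ⌊45.97611/10⌋ = 4 → E.
Square: lon ⌊7.49326/2⌋ = 3; lat ⌊5.97611/1⌋ = 5.
Subsquare: lon ⌊1.49326/0.0833333⌋ = 17 → r; lat ⌊0.97611/0.0416667⌋ = 23 → x.
Extended square: lon ⌊0.07659/0.00833333⌋ = 9; lat ⌊0.01777/0.00416667⌋ = 4.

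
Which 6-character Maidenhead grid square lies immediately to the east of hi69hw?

HI69iw

Longitude subsquare h = 7; +1 → 8 = i.
The latitude characters are unchanged.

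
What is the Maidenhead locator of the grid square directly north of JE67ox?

Latitude subsquare x = 23; +1 → 24, wraps to 0 = a, carry into square.
Latitude square 7; +1 → 8.
The longitude characters are unchanged.

JE68oa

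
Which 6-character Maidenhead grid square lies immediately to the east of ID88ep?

ID88fp

Longitude subsquare e = 4; +1 → 5 = f.
The latitude characters are unchanged.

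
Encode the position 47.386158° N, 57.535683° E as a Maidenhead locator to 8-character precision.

Offset from 180°W / 90°S: lon 237.53568°, lat 137.38616°.
Field (20°×10°, letters A–R): 237.53568/20 → 11 → L, 137.38616/10 → 13 → N; chars LN.
Square (2°×1°, digits 0–9): 17.53568/2 → 8, 7.38616/1 → 7; chars 87.
Subsquare (5′×2.5′, letters a–x): 1.53568/0.0833333 → 18 → s, 0.38616/0.0416667 → 9 → j; chars sj.
Extended square (30″×15″, digits 0–9): 0.03568/0.00833333 → 4, 0.01116/0.00416667 → 2; chars 42.

LN87sj42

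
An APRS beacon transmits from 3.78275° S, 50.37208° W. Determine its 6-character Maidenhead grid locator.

GI46tf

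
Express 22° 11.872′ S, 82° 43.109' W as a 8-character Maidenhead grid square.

EG87pt32

Offset from 180°W / 90°S: lon 97.28152°, lat 67.80213°.
Field (20°×10°, letters A–R): 97.28152/20 → 4 → E, 67.80213/10 → 6 → G; chars EG.
Square (2°×1°, digits 0–9): 17.28152/2 → 8, 7.80213/1 → 7; chars 87.
Subsquare (5′×2.5′, letters a–x): 1.28152/0.0833333 → 15 → p, 0.80213/0.0416667 → 19 → t; chars pt.
Extended square (30″×15″, digits 0–9): 0.03152/0.00833333 → 3, 0.01047/0.00416667 → 2; chars 32.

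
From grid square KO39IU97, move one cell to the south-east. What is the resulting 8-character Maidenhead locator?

KO39ju06

Longitude extended square 9; +1 → 10, wraps to 0, carry into subsquare.
Longitude subsquare i = 8; +1 → 9 = j.
Latitude extended square 7; −1 → 6.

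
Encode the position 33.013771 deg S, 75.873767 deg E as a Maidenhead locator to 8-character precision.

MF76wx46

Offset from 180°W / 90°S: lon 255.87377°, lat 56.98623°.
Field (20°×10°, letters A–R): 255.87377/20 → 12 → M, 56.98623/10 → 5 → F; chars MF.
Square (2°×1°, digits 0–9): 15.87377/2 → 7, 6.98623/1 → 6; chars 76.
Subsquare (5′×2.5′, letters a–x): 1.87377/0.0833333 → 22 → w, 0.98623/0.0416667 → 23 → x; chars wx.
Extended square (30″×15″, digits 0–9): 0.04043/0.00833333 → 4, 0.02790/0.00416667 → 6; chars 46.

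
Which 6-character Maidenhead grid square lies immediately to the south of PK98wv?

Latitude subsquare v = 21; −1 → 20 = u.
The longitude characters are unchanged.

PK98wu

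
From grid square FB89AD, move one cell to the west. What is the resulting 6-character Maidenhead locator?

Longitude subsquare a = 0; −1 → -1, wraps to 23 = x, carry into square.
Longitude square 8; −1 → 7.
The latitude characters are unchanged.

FB79xd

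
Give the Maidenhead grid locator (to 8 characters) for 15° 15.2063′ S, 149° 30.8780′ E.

QH44sr19

Add 180° to longitude and 90° to latitude: 329.51463, 74.74656.
Field: 329.51463/20 → 16 → Q, 74.74656/10 → 7 → H; chars QH.
Square: 9.51463/2 → 4, 4.74656/1 → 4; chars 44.
Subsquare: 1.51463/0.0833333 → 18 → s, 0.74656/0.0416667 → 17 → r; chars sr.
Extended square: 0.01463/0.00833333 → 1, 0.03823/0.00416667 → 9; chars 19.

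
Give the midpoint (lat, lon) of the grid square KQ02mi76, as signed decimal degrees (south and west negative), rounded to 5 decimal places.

72.36042, 21.06250

Field K=10, Q=16: +10·20° lon, +16·10° lat → SW at lon 20°, lat 70°.
Square 0, 2: +0·2° lon, +2·1° lat → SW at lon 20°, lat 72°.
Subsquare m=12, i=8: +12·0.0833333° lon, +8·0.0416667° lat → SW at lon 21°, lat 72.3333°.
Extended square 7, 6: +7·0.00833333° lon, +6·0.00416667° lat → SW at lon 21.0583°, lat 72.3583°.
Cell spans 0.00833333° lon × 0.00416667° lat. Centre is SW corner plus half of each.
latitude 72.36042, longitude 21.06250.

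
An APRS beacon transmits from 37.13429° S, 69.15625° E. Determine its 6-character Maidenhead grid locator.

MF42nu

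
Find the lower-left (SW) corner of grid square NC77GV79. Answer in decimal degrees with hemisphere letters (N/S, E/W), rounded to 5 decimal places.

62.08750° S, 94.55833° E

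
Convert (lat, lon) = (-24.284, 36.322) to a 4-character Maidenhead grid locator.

Shift to the Maidenhead origin (180°W, 90°S): lon 216.32, lat 65.72.
Field: lon ⌊216.32/20⌋ = 10 → K; lat ⌊65.72/10⌋ = 6 → G.
Square: lon ⌊16.32/2⌋ = 8; lat ⌊5.72/1⌋ = 5.

KG85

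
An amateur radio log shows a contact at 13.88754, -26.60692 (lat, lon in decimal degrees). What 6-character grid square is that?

HK63qv

Offset from 180°W / 90°S: lon 153.3931°, lat 103.8875°.
Field: 153.3931/20 → 7 → H, 103.8875/10 → 10 → K; chars HK.
Square: 13.3931/2 → 6, 3.8875/1 → 3; chars 63.
Subsquare: 1.3931/0.0833333 → 16 → q, 0.8875/0.0416667 → 21 → v; chars qv.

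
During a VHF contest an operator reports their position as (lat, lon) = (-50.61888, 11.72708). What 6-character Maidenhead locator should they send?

Offset from 180°W / 90°S: lon 191.7271°, lat 39.3811°.
Field: lon ⌊191.7271/20⌋ = 9 → J; lat ⌊39.3811/10⌋ = 3 → D.
Square: lon ⌊11.7271/2⌋ = 5; lat ⌊9.3811/1⌋ = 9.
Subsquare: lon ⌊1.7271/0.0833333⌋ = 20 → u; lat ⌊0.3811/0.0416667⌋ = 9 → j.

JD59uj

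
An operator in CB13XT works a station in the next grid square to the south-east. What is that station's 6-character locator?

Longitude subsquare x = 23; +1 → 24, wraps to 0 = a, carry into square.
Longitude square 1; +1 → 2.
Latitude subsquare t = 19; −1 → 18 = s.

CB23as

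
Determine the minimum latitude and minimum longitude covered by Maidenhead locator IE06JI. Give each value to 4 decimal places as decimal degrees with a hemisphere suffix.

43.6667° S, 19.2500° W

Field I=8, E=4: +8·20° lon, +4·10° lat → SW at lon -20°, lat -50°.
Square 0, 6: +0·2° lon, +6·1° lat → SW at lon -20°, lat -44°.
Subsquare j=9, i=8: +9·0.0833333° lon, +8·0.0416667° lat → SW at lon -19.25°, lat -43.6667°.
latitude 43.6667° S, longitude 19.2500° W.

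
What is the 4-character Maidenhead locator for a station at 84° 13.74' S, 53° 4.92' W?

GA35

Add 180° to longitude and 90° to latitude: 126.92, 5.77.
Field: lon ⌊126.92/20⌋ = 6 → G; lat ⌊5.77/10⌋ = 0 → A.
Square: lon ⌊6.92/2⌋ = 3; lat ⌊5.77/1⌋ = 5.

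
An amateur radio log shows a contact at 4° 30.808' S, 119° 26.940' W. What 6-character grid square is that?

DI05gl

Add 180° to longitude and 90° to latitude: 60.5510, 85.4865.
Field: lon ⌊60.5510/20⌋ = 3 → D; lat ⌊85.4865/10⌋ = 8 → I.
Square: lon ⌊0.5510/2⌋ = 0; lat ⌊5.4865/1⌋ = 5.
Subsquare: lon ⌊0.5510/0.0833333⌋ = 6 → g; lat ⌊0.4865/0.0416667⌋ = 11 → l.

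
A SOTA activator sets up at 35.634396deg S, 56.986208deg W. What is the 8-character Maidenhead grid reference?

GF14mi17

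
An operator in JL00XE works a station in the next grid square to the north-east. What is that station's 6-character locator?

Longitude subsquare x = 23; +1 → 24, wraps to 0 = a, carry into square.
Longitude square 0; +1 → 1.
Latitude subsquare e = 4; +1 → 5 = f.

JL10af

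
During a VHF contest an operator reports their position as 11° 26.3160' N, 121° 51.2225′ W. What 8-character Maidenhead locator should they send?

CK91bk75

Shift to the Maidenhead origin (180°W, 90°S): lon 58.14629, lat 101.43860.
Field: lon ⌊58.14629/20⌋ = 2 → C; lat ⌊101.43860/10⌋ = 10 → K.
Square: lon ⌊18.14629/2⌋ = 9; lat ⌊1.43860/1⌋ = 1.
Subsquare: lon ⌊0.14629/0.0833333⌋ = 1 → b; lat ⌊0.43860/0.0416667⌋ = 10 → k.
Extended square: lon ⌊0.06296/0.00833333⌋ = 7; lat ⌊0.02193/0.00416667⌋ = 5.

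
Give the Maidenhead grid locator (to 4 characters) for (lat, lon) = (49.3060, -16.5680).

IN19

Add 180° to longitude and 90° to latitude: 163.43, 139.31.
Field: lon ⌊163.43/20⌋ = 8 → I; lat ⌊139.31/10⌋ = 13 → N.
Square: lon ⌊3.43/2⌋ = 1; lat ⌊9.31/1⌋ = 9.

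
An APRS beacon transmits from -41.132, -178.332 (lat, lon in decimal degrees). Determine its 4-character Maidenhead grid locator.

AE08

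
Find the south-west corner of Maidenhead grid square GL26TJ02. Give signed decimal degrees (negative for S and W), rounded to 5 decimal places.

26.38333, -54.41667

Field G=6, L=11: +6·20° lon, +11·10° lat → SW at lon -60°, lat 20°.
Square 2, 6: +2·2° lon, +6·1° lat → SW at lon -56°, lat 26°.
Subsquare t=19, j=9: +19·0.0833333° lon, +9·0.0416667° lat → SW at lon -54.4167°, lat 26.375°.
Extended square 0, 2: +0·0.00833333° lon, +2·0.00416667° lat → SW at lon -54.4167°, lat 26.3833°.
latitude 26.38333, longitude -54.41667.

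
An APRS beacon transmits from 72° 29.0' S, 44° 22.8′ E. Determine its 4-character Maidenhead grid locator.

LB27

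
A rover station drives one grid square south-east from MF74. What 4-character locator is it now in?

MF83

Longitude square 7; +1 → 8.
Latitude square 4; −1 → 3.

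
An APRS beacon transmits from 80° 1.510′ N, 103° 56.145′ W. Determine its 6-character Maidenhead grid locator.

DR80aa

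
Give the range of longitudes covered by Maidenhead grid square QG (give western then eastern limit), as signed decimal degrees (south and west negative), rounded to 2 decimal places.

140.00, 160.00

Field Q=16, G=6: +16·20° lon, +6·10° lat → SW at lon 140°, lat -30°.
Cell spans 20° lon × 10° lat.
west 140.00, east 160.00.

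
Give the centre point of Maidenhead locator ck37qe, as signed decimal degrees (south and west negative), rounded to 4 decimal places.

Field C=2, K=10: +2·20° lon, +10·10° lat → SW at lon -140°, lat 10°.
Square 3, 7: +3·2° lon, +7·1° lat → SW at lon -134°, lat 17°.
Subsquare q=16, e=4: +16·0.0833333° lon, +4·0.0416667° lat → SW at lon -132.667°, lat 17.1667°.
Cell spans 0.0833333° lon × 0.0416667° lat. Centre is SW corner plus half of each.
latitude 17.1875, longitude -132.6250.

17.1875, -132.6250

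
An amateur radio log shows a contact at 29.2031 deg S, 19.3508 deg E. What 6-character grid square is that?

Shift to the Maidenhead origin (180°W, 90°S): lon 199.3508, lat 60.7969.
Field (20°×10°, letters A–R): 199.3508/20 → 9 → J, 60.7969/10 → 6 → G; chars JG.
Square (2°×1°, digits 0–9): 19.3508/2 → 9, 0.7969/1 → 0; chars 90.
Subsquare (5′×2.5′, letters a–x): 1.3508/0.0833333 → 16 → q, 0.7969/0.0416667 → 19 → t; chars qt.

JG90qt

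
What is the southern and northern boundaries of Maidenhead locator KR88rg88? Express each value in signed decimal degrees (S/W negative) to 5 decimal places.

Field K=10, R=17: +10·20° lon, +17·10° lat → SW at lon 20°, lat 80°.
Square 8, 8: +8·2° lon, +8·1° lat → SW at lon 36°, lat 88°.
Subsquare r=17, g=6: +17·0.0833333° lon, +6·0.0416667° lat → SW at lon 37.4167°, lat 88.25°.
Extended square 8, 8: +8·0.00833333° lon, +8·0.00416667° lat → SW at lon 37.4833°, lat 88.2833°.
Cell spans 0.00833333° lon × 0.00416667° lat.
south 88.28333, north 88.28750.

88.28333, 88.28750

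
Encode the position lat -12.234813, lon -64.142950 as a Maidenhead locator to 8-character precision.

Shift to the Maidenhead origin (180°W, 90°S): lon 115.85705, lat 77.76519.
Field: lon ⌊115.85705/20⌋ = 5 → F; lat ⌊77.76519/10⌋ = 7 → H.
Square: lon ⌊15.85705/2⌋ = 7; lat ⌊7.76519/1⌋ = 7.
Subsquare: lon ⌊1.85705/0.0833333⌋ = 22 → w; lat ⌊0.76519/0.0416667⌋ = 18 → s.
Extended square: lon ⌊0.02372/0.00833333⌋ = 2; lat ⌊0.01519/0.00416667⌋ = 3.

FH77ws23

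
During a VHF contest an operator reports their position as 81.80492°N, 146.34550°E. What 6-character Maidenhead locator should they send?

QR31et

Shift to the Maidenhead origin (180°W, 90°S): lon 326.3455, lat 171.8049.
Field: 326.3455/20 → 16 → Q, 171.8049/10 → 17 → R; chars QR.
Square: 6.3455/2 → 3, 1.8049/1 → 1; chars 31.
Subsquare: 0.3455/0.0833333 → 4 → e, 0.8049/0.0416667 → 19 → t; chars et.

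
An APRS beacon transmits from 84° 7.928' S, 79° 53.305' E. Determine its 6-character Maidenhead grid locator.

Offset from 180°W / 90°S: lon 259.8884°, lat 5.8679°.
Field (20°×10°, letters A–R): 259.8884/20 → 12 → M, 5.8679/10 → 0 → A; chars MA.
Square (2°×1°, digits 0–9): 19.8884/2 → 9, 5.8679/1 → 5; chars 95.
Subsquare (5′×2.5′, letters a–x): 1.8884/0.0833333 → 22 → w, 0.8679/0.0416667 → 20 → u; chars wu.

MA95wu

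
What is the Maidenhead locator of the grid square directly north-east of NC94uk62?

Longitude extended square 6; +1 → 7.
Latitude extended square 2; +1 → 3.

NC94uk73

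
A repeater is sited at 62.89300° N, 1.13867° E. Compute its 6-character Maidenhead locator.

Shift to the Maidenhead origin (180°W, 90°S): lon 181.1387, lat 152.8930.
Field: 181.1387/20 → 9 → J, 152.8930/10 → 15 → P; chars JP.
Square: 1.1387/2 → 0, 2.8930/1 → 2; chars 02.
Subsquare: 1.1387/0.0833333 → 13 → n, 0.8930/0.0416667 → 21 → v; chars nv.

JP02nv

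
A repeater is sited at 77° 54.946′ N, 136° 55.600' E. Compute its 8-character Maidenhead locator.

PQ87lv19

Offset from 180°W / 90°S: lon 316.92667°, lat 167.91577°.
Field (20°×10°, letters A–R): lon ⌊316.92667/20⌋ = 15 → P; lat ⌊167.91577/10⌋ = 16 → Q.
Square (2°×1°, digits 0–9): lon ⌊16.92667/2⌋ = 8; lat ⌊7.91577/1⌋ = 7.
Subsquare (5′×2.5′, letters a–x): lon ⌊0.92667/0.0833333⌋ = 11 → l; lat ⌊0.91577/0.0416667⌋ = 21 → v.
Extended square (30″×15″, digits 0–9): lon ⌊0.01000/0.00833333⌋ = 1; lat ⌊0.04077/0.00416667⌋ = 9.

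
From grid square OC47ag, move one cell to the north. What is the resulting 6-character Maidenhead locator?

OC47ah

Latitude subsquare g = 6; +1 → 7 = h.
The longitude characters are unchanged.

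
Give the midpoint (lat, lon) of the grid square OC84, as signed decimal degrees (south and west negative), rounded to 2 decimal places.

Field O=14, C=2: +14·20° lon, +2·10° lat → SW at lon 100°, lat -70°.
Square 8, 4: +8·2° lon, +4·1° lat → SW at lon 116°, lat -66°.
Cell spans 2° lon × 1° lat. Centre is SW corner plus half of each.
latitude -65.50, longitude 117.00.

-65.50, 117.00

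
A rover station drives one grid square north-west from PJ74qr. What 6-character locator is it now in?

Longitude subsquare q = 16; −1 → 15 = p.
Latitude subsquare r = 17; +1 → 18 = s.

PJ74ps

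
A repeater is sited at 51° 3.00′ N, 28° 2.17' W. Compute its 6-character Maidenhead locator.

HO51xb

Shift to the Maidenhead origin (180°W, 90°S): lon 151.9638, lat 141.0500.
Field: lon ⌊151.9638/20⌋ = 7 → H; lat ⌊141.0500/10⌋ = 14 → O.
Square: lon ⌊11.9638/2⌋ = 5; lat ⌊1.0500/1⌋ = 1.
Subsquare: lon ⌊1.9638/0.0833333⌋ = 23 → x; lat ⌊0.0500/0.0416667⌋ = 1 → b.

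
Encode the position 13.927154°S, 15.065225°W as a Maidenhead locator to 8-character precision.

Add 180° to longitude and 90° to latitude: 164.93478, 76.07285.
Field (20°×10°, letters A–R): lon ⌊164.93478/20⌋ = 8 → I; lat ⌊76.07285/10⌋ = 7 → H.
Square (2°×1°, digits 0–9): lon ⌊4.93478/2⌋ = 2; lat ⌊6.07285/1⌋ = 6.
Subsquare (5′×2.5′, letters a–x): lon ⌊0.93478/0.0833333⌋ = 11 → l; lat ⌊0.07285/0.0416667⌋ = 1 → b.
Extended square (30″×15″, digits 0–9): lon ⌊0.01811/0.00833333⌋ = 2; lat ⌊0.03118/0.00416667⌋ = 7.

IH26lb27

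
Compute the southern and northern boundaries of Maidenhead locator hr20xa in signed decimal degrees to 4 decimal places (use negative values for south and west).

80.0000, 80.0417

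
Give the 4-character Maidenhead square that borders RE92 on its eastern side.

AE02

Longitude square 9; +1 → 10, wraps to 0, carry into field.
Longitude field R = 17; +1 → 18, wraps to 0 = A, wrapping around the antimeridian.
The latitude characters are unchanged.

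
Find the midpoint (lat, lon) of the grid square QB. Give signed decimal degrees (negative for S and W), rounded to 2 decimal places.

Field Q=16, B=1: +16·20° lon, +1·10° lat → SW at lon 140°, lat -80°.
Cell spans 20° lon × 10° lat. Centre is SW corner plus half of each.
latitude -75.00, longitude 150.00.

-75.00, 150.00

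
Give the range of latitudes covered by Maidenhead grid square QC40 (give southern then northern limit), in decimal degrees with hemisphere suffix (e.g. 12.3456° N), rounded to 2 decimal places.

70.00° S, 69.00° S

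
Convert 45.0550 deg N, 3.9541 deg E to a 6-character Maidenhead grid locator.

Add 180° to longitude and 90° to latitude: 183.9541, 135.0550.
Field: 183.9541/20 → 9 → J, 135.0550/10 → 13 → N; chars JN.
Square: 3.9541/2 → 1, 5.0550/1 → 5; chars 15.
Subsquare: 1.9541/0.0833333 → 23 → x, 0.0550/0.0416667 → 1 → b; chars xb.

JN15xb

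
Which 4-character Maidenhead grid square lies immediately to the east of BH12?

Longitude square 1; +1 → 2.
The latitude characters are unchanged.

BH22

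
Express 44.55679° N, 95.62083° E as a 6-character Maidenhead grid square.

NN74tn

Shift to the Maidenhead origin (180°W, 90°S): lon 275.6208, lat 134.5568.
Field: lon ⌊275.6208/20⌋ = 13 → N; lat ⌊134.5568/10⌋ = 13 → N.
Square: lon ⌊15.6208/2⌋ = 7; lat ⌊4.5568/1⌋ = 4.
Subsquare: lon ⌊1.6208/0.0833333⌋ = 19 → t; lat ⌊0.5568/0.0416667⌋ = 13 → n.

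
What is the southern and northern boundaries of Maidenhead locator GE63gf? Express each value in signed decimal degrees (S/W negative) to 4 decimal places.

-46.7917, -46.7500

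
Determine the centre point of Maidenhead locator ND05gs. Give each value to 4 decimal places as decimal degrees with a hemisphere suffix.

Field N=13, D=3: +13·20° lon, +3·10° lat → SW at lon 80°, lat -60°.
Square 0, 5: +0·2° lon, +5·1° lat → SW at lon 80°, lat -55°.
Subsquare g=6, s=18: +6·0.0833333° lon, +18·0.0416667° lat → SW at lon 80.5°, lat -54.25°.
Cell spans 0.0833333° lon × 0.0416667° lat. Centre is SW corner plus half of each.
latitude 54.2292° S, longitude 80.5417° E.

54.2292° S, 80.5417° E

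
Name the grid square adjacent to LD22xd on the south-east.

Longitude subsquare x = 23; +1 → 24, wraps to 0 = a, carry into square.
Longitude square 2; +1 → 3.
Latitude subsquare d = 3; −1 → 2 = c.

LD32ac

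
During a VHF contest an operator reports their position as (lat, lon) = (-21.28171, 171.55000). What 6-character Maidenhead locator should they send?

Add 180° to longitude and 90° to latitude: 351.5500, 68.7183.
Field (20°×10°, letters A–R): 351.5500/20 → 17 → R, 68.7183/10 → 6 → G; chars RG.
Square (2°×1°, digits 0–9): 11.5500/2 → 5, 8.7183/1 → 8; chars 58.
Subsquare (5′×2.5′, letters a–x): 1.5500/0.0833333 → 18 → s, 0.7183/0.0416667 → 17 → r; chars sr.

RG58sr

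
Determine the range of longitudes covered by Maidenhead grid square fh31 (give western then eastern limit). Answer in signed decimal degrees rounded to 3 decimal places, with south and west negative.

Field F=5, H=7: +5·20° lon, +7·10° lat → SW at lon -80°, lat -20°.
Square 3, 1: +3·2° lon, +1·1° lat → SW at lon -74°, lat -19°.
Cell spans 2° lon × 1° lat.
west -74.000, east -72.000.

-74.000, -72.000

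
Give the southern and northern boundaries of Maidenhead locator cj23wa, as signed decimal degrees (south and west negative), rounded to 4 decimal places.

3.0000, 3.0417

Field C=2, J=9: +2·20° lon, +9·10° lat → SW at lon -140°, lat 0°.
Square 2, 3: +2·2° lon, +3·1° lat → SW at lon -136°, lat 3°.
Subsquare w=22, a=0: +22·0.0833333° lon, +0·0.0416667° lat → SW at lon -134.167°, lat 3°.
Cell spans 0.0833333° lon × 0.0416667° lat.
south 3.0000, north 3.0417.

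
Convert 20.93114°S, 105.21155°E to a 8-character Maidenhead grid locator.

OG29ob56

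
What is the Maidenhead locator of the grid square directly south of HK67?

HK66

Latitude square 7; −1 → 6.
The longitude characters are unchanged.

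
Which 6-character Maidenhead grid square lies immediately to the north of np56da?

Latitude subsquare a = 0; +1 → 1 = b.
The longitude characters are unchanged.

NP56db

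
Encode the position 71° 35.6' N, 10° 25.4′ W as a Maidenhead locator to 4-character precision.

Offset from 180°W / 90°S: lon 169.58°, lat 161.59°.
Field: lon ⌊169.58/20⌋ = 8 → I; lat ⌊161.59/10⌋ = 16 → Q.
Square: lon ⌊9.58/2⌋ = 4; lat ⌊1.59/1⌋ = 1.

IQ41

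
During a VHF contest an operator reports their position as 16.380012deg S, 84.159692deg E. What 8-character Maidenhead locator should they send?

NH23bo98

Shift to the Maidenhead origin (180°W, 90°S): lon 264.15969, lat 73.61999.
Field (20°×10°, letters A–R): lon ⌊264.15969/20⌋ = 13 → N; lat ⌊73.61999/10⌋ = 7 → H.
Square (2°×1°, digits 0–9): lon ⌊4.15969/2⌋ = 2; lat ⌊3.61999/1⌋ = 3.
Subsquare (5′×2.5′, letters a–x): lon ⌊0.15969/0.0833333⌋ = 1 → b; lat ⌊0.61999/0.0416667⌋ = 14 → o.
Extended square (30″×15″, digits 0–9): lon ⌊0.07636/0.00833333⌋ = 9; lat ⌊0.03665/0.00416667⌋ = 8.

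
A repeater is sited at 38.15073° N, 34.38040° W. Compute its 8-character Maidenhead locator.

Offset from 180°W / 90°S: lon 145.61960°, lat 128.15073°.
Field: 145.61960/20 → 7 → H, 128.15073/10 → 12 → M; chars HM.
Square: 5.61960/2 → 2, 8.15073/1 → 8; chars 28.
Subsquare: 1.61960/0.0833333 → 19 → t, 0.15073/0.0416667 → 3 → d; chars td.
Extended square: 0.03627/0.00833333 → 4, 0.02573/0.00416667 → 6; chars 46.

HM28td46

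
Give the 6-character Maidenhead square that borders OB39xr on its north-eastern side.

Longitude subsquare x = 23; +1 → 24, wraps to 0 = a, carry into square.
Longitude square 3; +1 → 4.
Latitude subsquare r = 17; +1 → 18 = s.

OB49as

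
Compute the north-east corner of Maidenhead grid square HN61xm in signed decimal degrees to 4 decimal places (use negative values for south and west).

Field H=7, N=13: +7·20° lon, +13·10° lat → SW at lon -40°, lat 40°.
Square 6, 1: +6·2° lon, +1·1° lat → SW at lon -28°, lat 41°.
Subsquare x=23, m=12: +23·0.0833333° lon, +12·0.0416667° lat → SW at lon -26.0833°, lat 41.5°.
Cell spans 0.0833333° lon × 0.0416667° lat. NE corner is SW corner plus one full cell.
latitude 41.5417, longitude -26.0000.

41.5417, -26.0000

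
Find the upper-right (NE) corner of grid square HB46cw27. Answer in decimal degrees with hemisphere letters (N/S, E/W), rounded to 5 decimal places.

73.05000° S, 31.80833° W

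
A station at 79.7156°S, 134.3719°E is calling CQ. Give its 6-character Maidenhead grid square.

Offset from 180°W / 90°S: lon 314.3719°, lat 10.2844°.
Field: lon ⌊314.3719/20⌋ = 15 → P; lat ⌊10.2844/10⌋ = 1 → B.
Square: lon ⌊14.3719/2⌋ = 7; lat ⌊0.2844/1⌋ = 0.
Subsquare: lon ⌊0.3719/0.0833333⌋ = 4 → e; lat ⌊0.2844/0.0416667⌋ = 6 → g.

PB70eg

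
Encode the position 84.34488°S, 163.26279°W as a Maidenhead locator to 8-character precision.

Offset from 180°W / 90°S: lon 16.73721°, lat 5.65512°.
Field: lon ⌊16.73721/20⌋ = 0 → A; lat ⌊5.65512/10⌋ = 0 → A.
Square: lon ⌊16.73721/2⌋ = 8; lat ⌊5.65512/1⌋ = 5.
Subsquare: lon ⌊0.73721/0.0833333⌋ = 8 → i; lat ⌊0.65512/0.0416667⌋ = 15 → p.
Extended square: lon ⌊0.07054/0.00833333⌋ = 8; lat ⌊0.03012/0.00416667⌋ = 7.

AA85ip87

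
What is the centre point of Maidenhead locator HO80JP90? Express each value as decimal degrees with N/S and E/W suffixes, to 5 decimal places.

50.62708° N, 23.17083° W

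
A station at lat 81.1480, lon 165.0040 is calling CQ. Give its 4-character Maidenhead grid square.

RR21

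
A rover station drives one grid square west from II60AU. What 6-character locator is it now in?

Longitude subsquare a = 0; −1 → -1, wraps to 23 = x, carry into square.
Longitude square 6; −1 → 5.
The latitude characters are unchanged.

II50xu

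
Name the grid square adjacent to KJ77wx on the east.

Longitude subsquare w = 22; +1 → 23 = x.
The latitude characters are unchanged.

KJ77xx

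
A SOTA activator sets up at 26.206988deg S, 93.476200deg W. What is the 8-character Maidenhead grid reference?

EG33gt20

Add 180° to longitude and 90° to latitude: 86.52380, 63.79301.
Field: 86.52380/20 → 4 → E, 63.79301/10 → 6 → G; chars EG.
Square: 6.52380/2 → 3, 3.79301/1 → 3; chars 33.
Subsquare: 0.52380/0.0833333 → 6 → g, 0.79301/0.0416667 → 19 → t; chars gt.
Extended square: 0.02380/0.00833333 → 2, 0.00135/0.00416667 → 0; chars 20.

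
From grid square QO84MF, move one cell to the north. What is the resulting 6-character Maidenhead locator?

Latitude subsquare f = 5; +1 → 6 = g.
The longitude characters are unchanged.

QO84mg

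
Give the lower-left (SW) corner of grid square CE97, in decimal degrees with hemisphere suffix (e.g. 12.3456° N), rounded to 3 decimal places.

43.000° S, 122.000° W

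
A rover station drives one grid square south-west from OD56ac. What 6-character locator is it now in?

OD46xb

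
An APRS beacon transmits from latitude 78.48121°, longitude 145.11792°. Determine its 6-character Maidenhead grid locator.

QQ28nl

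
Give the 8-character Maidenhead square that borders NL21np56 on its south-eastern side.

NL21np65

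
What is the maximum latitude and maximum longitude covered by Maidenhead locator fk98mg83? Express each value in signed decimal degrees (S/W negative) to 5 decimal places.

Field F=5, K=10: +5·20° lon, +10·10° lat → SW at lon -80°, lat 10°.
Square 9, 8: +9·2° lon, +8·1° lat → SW at lon -62°, lat 18°.
Subsquare m=12, g=6: +12·0.0833333° lon, +6·0.0416667° lat → SW at lon -61°, lat 18.25°.
Extended square 8, 3: +8·0.00833333° lon, +3·0.00416667° lat → SW at lon -60.9333°, lat 18.2625°.
Cell spans 0.00833333° lon × 0.00416667° lat. NE corner is SW corner plus one full cell.
latitude 18.26667, longitude -60.92500.

18.26667, -60.92500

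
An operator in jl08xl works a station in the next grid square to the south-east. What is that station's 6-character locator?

JL18ak

Longitude subsquare x = 23; +1 → 24, wraps to 0 = a, carry into square.
Longitude square 0; +1 → 1.
Latitude subsquare l = 11; −1 → 10 = k.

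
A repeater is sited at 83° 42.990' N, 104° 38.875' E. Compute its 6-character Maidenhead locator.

Shift to the Maidenhead origin (180°W, 90°S): lon 284.6479, lat 173.7165.
Field (20°×10°, letters A–R): lon ⌊284.6479/20⌋ = 14 → O; lat ⌊173.7165/10⌋ = 17 → R.
Square (2°×1°, digits 0–9): lon ⌊4.6479/2⌋ = 2; lat ⌊3.7165/1⌋ = 3.
Subsquare (5′×2.5′, letters a–x): lon ⌊0.6479/0.0833333⌋ = 7 → h; lat ⌊0.7165/0.0416667⌋ = 17 → r.

OR23hr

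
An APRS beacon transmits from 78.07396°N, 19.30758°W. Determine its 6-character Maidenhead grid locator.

IQ08ib

Add 180° to longitude and 90° to latitude: 160.6924, 168.0740.
Field (20°×10°, letters A–R): 160.6924/20 → 8 → I, 168.0740/10 → 16 → Q; chars IQ.
Square (2°×1°, digits 0–9): 0.6924/2 → 0, 8.0740/1 → 8; chars 08.
Subsquare (5′×2.5′, letters a–x): 0.6924/0.0833333 → 8 → i, 0.0740/0.0416667 → 1 → b; chars ib.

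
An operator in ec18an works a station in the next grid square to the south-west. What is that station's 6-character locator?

Longitude subsquare a = 0; −1 → -1, wraps to 23 = x, carry into square.
Longitude square 1; −1 → 0.
Latitude subsquare n = 13; −1 → 12 = m.

EC08xm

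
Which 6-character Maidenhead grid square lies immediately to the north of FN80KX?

Latitude subsquare x = 23; +1 → 24, wraps to 0 = a, carry into square.
Latitude square 0; +1 → 1.
The longitude characters are unchanged.

FN81ka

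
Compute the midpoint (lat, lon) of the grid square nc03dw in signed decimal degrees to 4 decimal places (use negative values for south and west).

-66.0625, 80.2917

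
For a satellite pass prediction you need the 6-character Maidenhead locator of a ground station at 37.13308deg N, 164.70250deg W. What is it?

Shift to the Maidenhead origin (180°W, 90°S): lon 15.2975, lat 127.1331.
Field (20°×10°, letters A–R): lon ⌊15.2975/20⌋ = 0 → A; lat ⌊127.1331/10⌋ = 12 → M.
Square (2°×1°, digits 0–9): lon ⌊15.2975/2⌋ = 7; lat ⌊7.1331/1⌋ = 7.
Subsquare (5′×2.5′, letters a–x): lon ⌊1.2975/0.0833333⌋ = 15 → p; lat ⌊0.1331/0.0416667⌋ = 3 → d.

AM77pd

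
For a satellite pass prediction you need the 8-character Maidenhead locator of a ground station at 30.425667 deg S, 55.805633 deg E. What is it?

Offset from 180°W / 90°S: lon 235.80563°, lat 59.57433°.
Field: lon ⌊235.80563/20⌋ = 11 → L; lat ⌊59.57433/10⌋ = 5 → F.
Square: lon ⌊15.80563/2⌋ = 7; lat ⌊9.57433/1⌋ = 9.
Subsquare: lon ⌊1.80563/0.0833333⌋ = 21 → v; lat ⌊0.57433/0.0416667⌋ = 13 → n.
Extended square: lon ⌊0.05563/0.00833333⌋ = 6; lat ⌊0.03267/0.00416667⌋ = 7.

LF79vn67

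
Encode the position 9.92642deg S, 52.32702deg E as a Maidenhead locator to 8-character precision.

LI60db97

Offset from 180°W / 90°S: lon 232.32702°, lat 80.07358°.
Field (20°×10°, letters A–R): 232.32702/20 → 11 → L, 80.07358/10 → 8 → I; chars LI.
Square (2°×1°, digits 0–9): 12.32702/2 → 6, 0.07358/1 → 0; chars 60.
Subsquare (5′×2.5′, letters a–x): 0.32702/0.0833333 → 3 → d, 0.07358/0.0416667 → 1 → b; chars db.
Extended square (30″×15″, digits 0–9): 0.07702/0.00833333 → 9, 0.03191/0.00416667 → 7; chars 97.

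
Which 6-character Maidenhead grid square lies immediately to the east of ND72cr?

Longitude subsquare c = 2; +1 → 3 = d.
The latitude characters are unchanged.

ND72dr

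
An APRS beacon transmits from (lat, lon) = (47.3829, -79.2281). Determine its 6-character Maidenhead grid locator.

FN07jj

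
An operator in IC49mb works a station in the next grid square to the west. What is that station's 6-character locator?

IC49lb

Longitude subsquare m = 12; −1 → 11 = l.
The latitude characters are unchanged.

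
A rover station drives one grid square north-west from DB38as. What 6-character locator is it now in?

DB28xt

Longitude subsquare a = 0; −1 → -1, wraps to 23 = x, carry into square.
Longitude square 3; −1 → 2.
Latitude subsquare s = 18; +1 → 19 = t.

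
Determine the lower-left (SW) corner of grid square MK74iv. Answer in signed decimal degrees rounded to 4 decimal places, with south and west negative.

14.8750, 74.6667

Field M=12, K=10: +12·20° lon, +10·10° lat → SW at lon 60°, lat 10°.
Square 7, 4: +7·2° lon, +4·1° lat → SW at lon 74°, lat 14°.
Subsquare i=8, v=21: +8·0.0833333° lon, +21·0.0416667° lat → SW at lon 74.6667°, lat 14.875°.
latitude 14.8750, longitude 74.6667.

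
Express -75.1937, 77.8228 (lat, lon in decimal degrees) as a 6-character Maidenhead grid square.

MB84vt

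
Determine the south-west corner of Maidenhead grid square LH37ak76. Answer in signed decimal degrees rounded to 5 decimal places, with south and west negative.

Field L=11, H=7: +11·20° lon, +7·10° lat → SW at lon 40°, lat -20°.
Square 3, 7: +3·2° lon, +7·1° lat → SW at lon 46°, lat -13°.
Subsquare a=0, k=10: +0·0.0833333° lon, +10·0.0416667° lat → SW at lon 46°, lat -12.5833°.
Extended square 7, 6: +7·0.00833333° lon, +6·0.00416667° lat → SW at lon 46.0583°, lat -12.5583°.
latitude -12.55833, longitude 46.05833.

-12.55833, 46.05833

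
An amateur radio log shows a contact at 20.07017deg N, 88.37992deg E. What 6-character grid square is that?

NL40eb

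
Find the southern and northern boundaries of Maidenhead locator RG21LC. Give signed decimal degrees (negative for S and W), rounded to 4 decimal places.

-28.9167, -28.8750

Field R=17, G=6: +17·20° lon, +6·10° lat → SW at lon 160°, lat -30°.
Square 2, 1: +2·2° lon, +1·1° lat → SW at lon 164°, lat -29°.
Subsquare l=11, c=2: +11·0.0833333° lon, +2·0.0416667° lat → SW at lon 164.917°, lat -28.9167°.
Cell spans 0.0833333° lon × 0.0416667° lat.
south -28.9167, north -28.8750.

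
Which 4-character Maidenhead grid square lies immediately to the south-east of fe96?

GE05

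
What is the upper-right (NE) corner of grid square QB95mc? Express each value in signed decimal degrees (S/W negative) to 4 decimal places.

-74.8750, 159.0833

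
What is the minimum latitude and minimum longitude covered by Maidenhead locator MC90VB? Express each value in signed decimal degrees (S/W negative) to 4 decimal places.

Field M=12, C=2: +12·20° lon, +2·10° lat → SW at lon 60°, lat -70°.
Square 9, 0: +9·2° lon, +0·1° lat → SW at lon 78°, lat -70°.
Subsquare v=21, b=1: +21·0.0833333° lon, +1·0.0416667° lat → SW at lon 79.75°, lat -69.9583°.
latitude -69.9583, longitude 79.7500.

-69.9583, 79.7500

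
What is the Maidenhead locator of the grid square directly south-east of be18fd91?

BE18gd00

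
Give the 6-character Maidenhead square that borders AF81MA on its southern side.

AF80mx

Latitude subsquare a = 0; −1 → -1, wraps to 23 = x, carry into square.
Latitude square 1; −1 → 0.
The longitude characters are unchanged.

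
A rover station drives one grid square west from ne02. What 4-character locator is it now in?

ME92

Longitude square 0; −1 → -1, wraps to 9, carry into field.
Longitude field N = 13; −1 → 12 = M.
The latitude characters are unchanged.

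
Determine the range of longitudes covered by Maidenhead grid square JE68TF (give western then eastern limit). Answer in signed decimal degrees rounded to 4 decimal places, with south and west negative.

13.5833, 13.6667

Field J=9, E=4: +9·20° lon, +4·10° lat → SW at lon 0°, lat -50°.
Square 6, 8: +6·2° lon, +8·1° lat → SW at lon 12°, lat -42°.
Subsquare t=19, f=5: +19·0.0833333° lon, +5·0.0416667° lat → SW at lon 13.5833°, lat -41.7917°.
Cell spans 0.0833333° lon × 0.0416667° lat.
west 13.5833, east 13.6667.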